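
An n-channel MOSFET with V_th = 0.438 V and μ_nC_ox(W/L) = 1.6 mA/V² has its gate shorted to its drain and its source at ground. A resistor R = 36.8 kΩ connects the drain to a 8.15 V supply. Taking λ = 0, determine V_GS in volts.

V_GS = 0.933 V

With gate tied to drain, V_GS = V_DS ≥ V_GS − V_th, so the device is in saturation.
KCL at the drain: ½ k_n (V_GS − V_th)² = (V_DD − V_GS)/R.
Let x = V_GS − 0.438. Then 29.4 x² + x − 7.712 = 0, giving x = 0.495 V (positive root), so V_GS = 0.933 V.
I_D = (V_DD − V_GS)/R = (8.15 − 0.933) / 36.8 = 0.196 mA.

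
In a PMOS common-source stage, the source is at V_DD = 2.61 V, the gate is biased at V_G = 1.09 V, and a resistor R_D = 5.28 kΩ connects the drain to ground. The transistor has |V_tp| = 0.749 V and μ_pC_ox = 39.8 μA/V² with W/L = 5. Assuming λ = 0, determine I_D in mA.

V_SG = V_DD − V_G = 2.61 − 1.09 = 1.52 V, so V_ov = 1.52 − 0.749 = 0.771 V.
k_p = μ_pC_ox · (W/L) = 0.199 mA/V².
Assume saturation: I_D = ½ k_p V_ov² = 0.5 × 0.199 × 0.771² = 0.0591 mA, giving V_SD = V_DD − I_D R_D = 2.61 − 0.0591 × 5.28 = 2.3 V.
V_SD = 2.3 V ≥ V_ov = 0.771 V, confirming saturation.

I_D = 0.0591 mA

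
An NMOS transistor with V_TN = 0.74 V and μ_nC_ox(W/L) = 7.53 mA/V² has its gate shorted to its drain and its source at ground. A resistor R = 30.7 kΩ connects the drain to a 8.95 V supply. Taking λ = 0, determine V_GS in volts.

V_GS = 1.00 V

With gate tied to drain, V_GS = V_DS ≥ V_GS − V_TN, so the device is in saturation.
KCL at the drain: ½ k_n (V_GS − V_TN)² = (V_DD − V_GS)/R.
Let x = V_GS − 0.74. Then 116 x² + x − 8.21 = 0, giving x = 0.262 V (positive root), so V_GS = 1 V.
I_D = (V_DD − V_GS)/R = (8.95 − 1) / 30.7 = 0.259 mA.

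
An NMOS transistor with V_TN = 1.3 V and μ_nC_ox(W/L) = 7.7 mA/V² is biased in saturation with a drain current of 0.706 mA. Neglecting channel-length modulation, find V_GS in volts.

In saturation I_D = ½ k_n (V_GS − V_TN)², so V_GS − V_TN = √(2 I_D / k_n) = √(2 × 0.706 / 7.7) = 0.428 V.
V_GS = 1.3 + 0.428 = 1.73 V.

V_GS = 1.73 V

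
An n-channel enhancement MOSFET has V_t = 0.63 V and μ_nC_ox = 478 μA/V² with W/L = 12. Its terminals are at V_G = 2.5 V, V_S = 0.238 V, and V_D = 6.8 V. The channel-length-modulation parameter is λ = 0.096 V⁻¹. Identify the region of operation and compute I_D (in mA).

Saturation; I_D = 12.5 mA

V_GS = V_G − V_S = 2.5 − 0.238 = 2.26 V; V_DS = V_D − V_S = 6.8 − 0.238 = 6.56 V.
k_n = μ_nC_ox · (W/L) = 5.736 mA/V².
V_ov = V_GS − V_t = 2.26 − 0.63 = 1.63 V.
Since V_DS = 6.56 V ≥ V_ov = 1.63 V, the device is in saturation.
I_D = ½ k_n V_ov² (1 + λ V_DS) = 0.5 × 5.736 × 1.63² × (1 + 0.096 × 6.56) = 12.5 mA.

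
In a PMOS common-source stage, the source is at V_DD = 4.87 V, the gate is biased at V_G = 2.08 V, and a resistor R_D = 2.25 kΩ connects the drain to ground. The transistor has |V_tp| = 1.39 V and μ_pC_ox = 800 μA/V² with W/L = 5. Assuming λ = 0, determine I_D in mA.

V_SG = V_DD − V_G = 4.87 − 2.08 = 2.79 V, so V_ov = 2.79 − 1.39 = 1.4 V.
k_p = μ_pC_ox · (W/L) = 4 mA/V².
Assume saturation: I_D = ½ k_p V_ov² = 0.5 × 4 × 1.4² = 3.92 mA, giving V_SD = V_DD − I_D R_D = 4.87 − 3.92 × 2.25 = -3.95 V.
But -3.95 V < V_ov = 1.4 V, so the device is actually in triode.
In triode I_D = k_p[V_ov V_SD − ½ V_SD²] and I_D = (V_DD − V_SD)/R_D. Equating: 4.5 V_SD² − 13.6 V_SD + 4.87 = 0, giving V_SD = 0.415 V (the root below V_ov).
I_D = (4.87 − 0.415) / 2.25 = 1.98 mA.

I_D = 1.98 mA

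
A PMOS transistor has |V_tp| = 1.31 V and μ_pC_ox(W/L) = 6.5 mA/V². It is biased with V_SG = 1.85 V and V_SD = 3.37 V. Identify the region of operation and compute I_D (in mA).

V_ov = V_SG − |V_tp| = 1.85 − 1.31 = 0.54 V.
Since V_SD = 3.37 V ≥ V_ov = 0.54 V, the device is in saturation.
I_D = ½ k_p V_ov² = 0.5 × 6.5 × 0.54² = 0.948 mA.

Saturation; I_D = 0.948 mA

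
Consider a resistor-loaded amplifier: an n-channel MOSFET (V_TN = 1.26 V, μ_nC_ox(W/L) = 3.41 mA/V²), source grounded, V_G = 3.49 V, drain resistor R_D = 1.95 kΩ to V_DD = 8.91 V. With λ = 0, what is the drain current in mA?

I_D = 4.23 mA

V_GS = V_G = 3.49 V, so V_ov = 3.49 − 1.26 = 2.23 V.
Assume saturation: I_D = ½ k_n V_ov² = 0.5 × 3.41 × 2.23² = 8.48 mA, giving V_DS = V_DD − I_D R_D = 8.91 − 8.48 × 1.95 = -7.62 V.
But -7.62 V < V_ov = 2.23 V, so the device is actually in triode.
In triode I_D = k_n[V_ov V_DS − ½ V_DS²] and I_D = (V_DD − V_DS)/R_D. Equating: 3.32 V_DS² − 15.83 V_DS + 8.91 = 0, giving V_DS = 0.652 V (the root below V_ov).
I_D = (8.91 − 0.652) / 1.95 = 4.23 mA.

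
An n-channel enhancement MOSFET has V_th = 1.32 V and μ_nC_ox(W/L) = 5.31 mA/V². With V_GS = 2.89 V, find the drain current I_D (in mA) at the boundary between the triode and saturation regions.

I_D = 6.54 mA

At the boundary V_DS = V_ov = V_GS − V_th = 2.89 − 1.32 = 1.57 V.
I_D = ½ k_n V_ov² = 0.5 × 5.31 × 1.57² = 6.54 mA.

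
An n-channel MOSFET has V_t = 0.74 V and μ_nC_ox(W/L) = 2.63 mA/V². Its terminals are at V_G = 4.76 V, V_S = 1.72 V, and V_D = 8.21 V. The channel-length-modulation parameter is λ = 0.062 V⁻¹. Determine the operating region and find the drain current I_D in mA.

Saturation; I_D = 9.76 mA

V_GS = V_G − V_S = 4.76 − 1.72 = 3.04 V; V_DS = V_D − V_S = 8.21 − 1.72 = 6.49 V.
V_ov = V_GS − V_t = 3.04 − 0.74 = 2.3 V.
Since V_DS = 6.49 V ≥ V_ov = 2.3 V, the device is in saturation.
I_D = ½ k_n V_ov² (1 + λ V_DS) = 0.5 × 2.63 × 2.3² × (1 + 0.062 × 6.49) = 9.76 mA.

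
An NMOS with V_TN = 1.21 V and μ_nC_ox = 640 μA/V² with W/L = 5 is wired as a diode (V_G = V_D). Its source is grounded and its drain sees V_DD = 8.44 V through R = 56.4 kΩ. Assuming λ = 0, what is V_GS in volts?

With gate tied to drain, V_GS = V_DS ≥ V_GS − V_TN, so the device is in saturation.
k_n = μ_nC_ox · (W/L) = 3.2 mA/V².
KCL at the drain: ½ k_n (V_GS − V_TN)² = (V_DD − V_GS)/R.
Let x = V_GS − 1.21. Then 90.2 x² + x − 7.23 = 0, giving x = 0.278 V (positive root), so V_GS = 1.49 V.
I_D = (V_DD − V_GS)/R = (8.44 − 1.49) / 56.4 = 0.123 mA.

V_GS = 1.49 V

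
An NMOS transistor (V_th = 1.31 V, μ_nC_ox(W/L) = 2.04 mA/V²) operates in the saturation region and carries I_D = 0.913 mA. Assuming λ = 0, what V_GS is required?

In saturation I_D = ½ k_n (V_GS − V_th)², so V_GS − V_th = √(2 I_D / k_n) = √(2 × 0.913 / 2.04) = 0.946 V.
V_GS = 1.31 + 0.946 = 2.26 V.

V_GS = 2.26 V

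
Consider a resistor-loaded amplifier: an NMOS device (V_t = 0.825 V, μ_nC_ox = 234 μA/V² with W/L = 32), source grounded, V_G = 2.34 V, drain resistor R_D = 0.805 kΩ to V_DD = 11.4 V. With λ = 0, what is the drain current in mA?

V_GS = V_G = 2.34 V, so V_ov = 2.34 − 0.825 = 1.51 V.
k_n = μ_nC_ox · (W/L) = 7.488 mA/V².
Assume saturation: I_D = ½ k_n V_ov² = 0.5 × 7.488 × 1.51² = 8.59 mA, giving V_DS = V_DD − I_D R_D = 11.4 − 8.59 × 0.805 = 4.48 V.
V_DS = 4.48 V ≥ V_ov = 1.51 V, confirming saturation.

I_D = 8.59 mA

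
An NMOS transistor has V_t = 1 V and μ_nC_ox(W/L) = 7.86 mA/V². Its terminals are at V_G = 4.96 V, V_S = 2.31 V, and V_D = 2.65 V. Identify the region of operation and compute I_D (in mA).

Triode; I_D = 3.96 mA

V_GS = V_G − V_S = 4.96 − 2.31 = 2.65 V; V_DS = V_D − V_S = 2.65 − 2.31 = 0.34 V.
V_ov = V_GS − V_t = 2.65 − 1 = 1.65 V.
Since V_DS = 0.34 V < V_ov = 1.65 V, the device is in the triode region.
I_D = k_n [V_ov · V_DS − ½ V_DS²] = 7.86 × [1.65 × 0.34 − 0.5 × 0.34²] = 3.96 mA.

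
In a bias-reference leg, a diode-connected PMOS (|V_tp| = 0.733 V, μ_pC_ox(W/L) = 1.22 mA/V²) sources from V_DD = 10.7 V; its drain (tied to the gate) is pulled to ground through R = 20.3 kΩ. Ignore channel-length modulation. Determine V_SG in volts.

With gate tied to drain, V_SG = V_SD ≥ V_SG − |V_tp|, so the device is in saturation.
KCL at the drain: ½ k_p (V_SG − |V_tp|)² = (V_DD − V_SG)/R.
Let x = V_SG − 0.733. Then 12.4 x² + x − 9.967 = 0, giving x = 0.858 V (positive root), so V_SG = 1.59 V.
I_D = (V_DD − V_SG)/R = (10.7 − 1.59) / 20.3 = 0.449 mA.

V_SG = 1.59 V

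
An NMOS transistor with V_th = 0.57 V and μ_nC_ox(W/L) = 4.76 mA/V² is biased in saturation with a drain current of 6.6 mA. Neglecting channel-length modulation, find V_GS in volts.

In saturation I_D = ½ k_n (V_GS − V_th)², so V_GS − V_th = √(2 I_D / k_n) = √(2 × 6.6 / 4.76) = 1.67 V.
V_GS = 0.57 + 1.67 = 2.24 V.

V_GS = 2.24 V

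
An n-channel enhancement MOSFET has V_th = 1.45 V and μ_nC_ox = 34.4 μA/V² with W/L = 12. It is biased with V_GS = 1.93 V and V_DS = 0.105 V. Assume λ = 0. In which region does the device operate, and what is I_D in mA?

Triode; I_D = 0.0185 mA

k_n = μ_nC_ox · (W/L) = 0.4128 mA/V².
V_ov = V_GS − V_th = 1.93 − 1.45 = 0.48 V.
Since V_DS = 0.105 V < V_ov = 0.48 V, the device is in the triode region.
I_D = k_n [V_ov · V_DS − ½ V_DS²] = 0.4128 × [0.48 × 0.105 − 0.5 × 0.105²] = 0.0185 mA.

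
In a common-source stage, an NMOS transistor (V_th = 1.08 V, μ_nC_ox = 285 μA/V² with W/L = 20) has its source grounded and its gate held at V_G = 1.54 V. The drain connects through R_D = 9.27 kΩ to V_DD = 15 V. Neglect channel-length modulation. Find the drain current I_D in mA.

V_GS = V_G = 1.54 V, so V_ov = 1.54 − 1.08 = 0.46 V.
k_n = μ_nC_ox · (W/L) = 5.7 mA/V².
Assume saturation: I_D = ½ k_n V_ov² = 0.5 × 5.7 × 0.46² = 0.603 mA, giving V_DS = V_DD − I_D R_D = 15 − 0.603 × 9.27 = 9.41 V.
V_DS = 9.41 V ≥ V_ov = 0.46 V, confirming saturation.

I_D = 0.603 mA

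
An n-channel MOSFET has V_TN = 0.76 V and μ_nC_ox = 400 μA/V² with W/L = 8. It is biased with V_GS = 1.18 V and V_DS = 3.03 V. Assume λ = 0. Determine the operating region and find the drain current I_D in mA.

Saturation; I_D = 0.282 mA

k_n = μ_nC_ox · (W/L) = 3.2 mA/V².
V_ov = V_GS − V_TN = 1.18 − 0.76 = 0.42 V.
Since V_DS = 3.03 V ≥ V_ov = 0.42 V, the device is in saturation.
I_D = ½ k_n V_ov² = 0.5 × 3.2 × 0.42² = 0.282 mA.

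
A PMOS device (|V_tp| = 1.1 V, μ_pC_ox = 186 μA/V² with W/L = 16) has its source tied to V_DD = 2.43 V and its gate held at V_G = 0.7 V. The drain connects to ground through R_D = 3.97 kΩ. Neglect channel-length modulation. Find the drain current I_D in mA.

I_D = 0.511 mA

V_SG = V_DD − V_G = 2.43 − 0.7 = 1.73 V, so V_ov = 1.73 − 1.1 = 0.63 V.
k_p = μ_pC_ox · (W/L) = 2.976 mA/V².
Assume saturation: I_D = ½ k_p V_ov² = 0.5 × 2.976 × 0.63² = 0.591 mA, giving V_SD = V_DD − I_D R_D = 2.43 − 0.591 × 3.97 = 0.0854 V.
But 0.0854 V < V_ov = 0.63 V, so the device is actually in triode.
In triode I_D = k_p[V_ov V_SD − ½ V_SD²] and I_D = (V_DD − V_SD)/R_D. Equating: 5.91 V_SD² − 8.443 V_SD + 2.43 = 0, giving V_SD = 0.399 V (the root below V_ov).
I_D = (2.43 − 0.399) / 3.97 = 0.511 mA.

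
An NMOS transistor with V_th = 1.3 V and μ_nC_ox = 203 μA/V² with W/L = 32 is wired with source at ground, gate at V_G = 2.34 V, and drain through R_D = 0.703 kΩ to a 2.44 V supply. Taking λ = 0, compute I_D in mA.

I_D = 2.70 mA

V_GS = V_G = 2.34 V, so V_ov = 2.34 − 1.3 = 1.04 V.
k_n = μ_nC_ox · (W/L) = 6.496 mA/V².
Assume saturation: I_D = ½ k_n V_ov² = 0.5 × 6.496 × 1.04² = 3.51 mA, giving V_DS = V_DD − I_D R_D = 2.44 − 3.51 × 0.703 = -0.0297 V.
But -0.0297 V < V_ov = 1.04 V, so the device is actually in triode.
In triode I_D = k_n[V_ov V_DS − ½ V_DS²] and I_D = (V_DD − V_DS)/R_D. Equating: 2.28 V_DS² − 5.749 V_DS + 2.44 = 0, giving V_DS = 0.54 V (the root below V_ov).
I_D = (2.44 − 0.54) / 0.703 = 2.7 mA.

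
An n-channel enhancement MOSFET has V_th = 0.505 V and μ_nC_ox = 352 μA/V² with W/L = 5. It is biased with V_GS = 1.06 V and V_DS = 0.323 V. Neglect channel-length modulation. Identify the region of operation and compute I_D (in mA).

Triode; I_D = 0.224 mA

k_n = μ_nC_ox · (W/L) = 1.76 mA/V².
V_ov = V_GS − V_th = 1.06 − 0.505 = 0.555 V.
Since V_DS = 0.323 V < V_ov = 0.555 V, the device is in the triode region.
I_D = k_n [V_ov · V_DS − ½ V_DS²] = 1.76 × [0.555 × 0.323 − 0.5 × 0.323²] = 0.224 mA.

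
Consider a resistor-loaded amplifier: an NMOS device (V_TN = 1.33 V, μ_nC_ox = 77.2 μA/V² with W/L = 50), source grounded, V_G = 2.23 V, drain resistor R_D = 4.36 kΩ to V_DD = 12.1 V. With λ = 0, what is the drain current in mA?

V_GS = V_G = 2.23 V, so V_ov = 2.23 − 1.33 = 0.9 V.
k_n = μ_nC_ox · (W/L) = 3.86 mA/V².
Assume saturation: I_D = ½ k_n V_ov² = 0.5 × 3.86 × 0.9² = 1.56 mA, giving V_DS = V_DD − I_D R_D = 12.1 − 1.56 × 4.36 = 5.28 V.
V_DS = 5.28 V ≥ V_ov = 0.9 V, confirming saturation.

I_D = 1.56 mA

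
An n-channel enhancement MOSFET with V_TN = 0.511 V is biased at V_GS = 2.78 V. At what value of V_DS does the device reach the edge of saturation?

The boundary between triode and saturation is V_DS = V_GS − V_TN = V_ov.
V_ov = 2.78 − 0.511 = 2.27 V.

V_DS,sat = 2.27 V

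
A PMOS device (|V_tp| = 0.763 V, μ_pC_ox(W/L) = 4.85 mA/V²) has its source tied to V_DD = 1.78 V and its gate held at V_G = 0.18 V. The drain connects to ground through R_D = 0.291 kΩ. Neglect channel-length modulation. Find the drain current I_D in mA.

I_D = 1.70 mA

V_SG = V_DD − V_G = 1.78 − 0.18 = 1.6 V, so V_ov = 1.6 − 0.763 = 0.837 V.
Assume saturation: I_D = ½ k_p V_ov² = 0.5 × 4.85 × 0.837² = 1.7 mA, giving V_SD = V_DD − I_D R_D = 1.78 − 1.7 × 0.291 = 1.29 V.
V_SD = 1.29 V ≥ V_ov = 0.837 V, confirming saturation.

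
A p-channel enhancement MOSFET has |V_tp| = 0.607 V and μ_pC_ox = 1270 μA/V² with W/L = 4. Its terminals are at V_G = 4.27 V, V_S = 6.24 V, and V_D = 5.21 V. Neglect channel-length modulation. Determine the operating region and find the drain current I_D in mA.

V_SG = V_S − V_G = 6.24 − 4.27 = 1.97 V; V_SD = V_S − V_D = 6.24 − 5.21 = 1.03 V.
k_p = μ_pC_ox · (W/L) = 5.08 mA/V².
V_ov = V_SG − |V_tp| = 1.97 − 0.607 = 1.36 V.
Since V_SD = 1.03 V < V_ov = 1.36 V, the device is in the triode region.
I_D = k_p [V_ov · V_SD − ½ V_SD²] = 5.08 × [1.36 × 1.03 − 0.5 × 1.03²] = 4.44 mA.

Triode; I_D = 4.44 mA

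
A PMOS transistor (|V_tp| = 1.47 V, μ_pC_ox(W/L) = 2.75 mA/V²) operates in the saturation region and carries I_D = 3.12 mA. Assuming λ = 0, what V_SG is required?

V_SG = 2.98 V

In saturation I_D = ½ k_p (V_SG − |V_tp|)², so V_SG − |V_tp| = √(2 I_D / k_p) = √(2 × 3.12 / 2.75) = 1.51 V.
V_SG = 1.47 + 1.51 = 2.98 V.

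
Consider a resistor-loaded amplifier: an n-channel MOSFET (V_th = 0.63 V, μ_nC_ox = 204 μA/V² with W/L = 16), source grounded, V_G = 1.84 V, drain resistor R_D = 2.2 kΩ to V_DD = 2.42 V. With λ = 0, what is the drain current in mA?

I_D = 0.973 mA

V_GS = V_G = 1.84 V, so V_ov = 1.84 − 0.63 = 1.21 V.
k_n = μ_nC_ox · (W/L) = 3.264 mA/V².
Assume saturation: I_D = ½ k_n V_ov² = 0.5 × 3.264 × 1.21² = 2.39 mA, giving V_DS = V_DD − I_D R_D = 2.42 − 2.39 × 2.2 = -2.84 V.
But -2.84 V < V_ov = 1.21 V, so the device is actually in triode.
In triode I_D = k_n[V_ov V_DS − ½ V_DS²] and I_D = (V_DD − V_DS)/R_D. Equating: 3.59 V_DS² − 9.689 V_DS + 2.42 = 0, giving V_DS = 0.279 V (the root below V_ov).
I_D = (2.42 − 0.279) / 2.2 = 0.973 mA.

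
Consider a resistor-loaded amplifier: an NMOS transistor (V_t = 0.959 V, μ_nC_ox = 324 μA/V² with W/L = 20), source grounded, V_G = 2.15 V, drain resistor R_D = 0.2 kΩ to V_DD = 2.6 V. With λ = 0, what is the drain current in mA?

I_D = 4.60 mA

V_GS = V_G = 2.15 V, so V_ov = 2.15 − 0.959 = 1.19 V.
k_n = μ_nC_ox · (W/L) = 6.48 mA/V².
Assume saturation: I_D = ½ k_n V_ov² = 0.5 × 6.48 × 1.19² = 4.6 mA, giving V_DS = V_DD − I_D R_D = 2.6 − 4.6 × 0.2 = 1.68 V.
V_DS = 1.68 V ≥ V_ov = 1.19 V, confirming saturation.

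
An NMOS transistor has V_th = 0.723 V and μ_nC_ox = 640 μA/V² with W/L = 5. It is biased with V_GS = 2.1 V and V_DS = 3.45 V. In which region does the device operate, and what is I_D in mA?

Saturation; I_D = 3.03 mA

k_n = μ_nC_ox · (W/L) = 3.2 mA/V².
V_ov = V_GS − V_th = 2.1 − 0.723 = 1.38 V.
Since V_DS = 3.45 V ≥ V_ov = 1.38 V, the device is in saturation.
I_D = ½ k_n V_ov² = 0.5 × 3.2 × 1.38² = 3.03 mA.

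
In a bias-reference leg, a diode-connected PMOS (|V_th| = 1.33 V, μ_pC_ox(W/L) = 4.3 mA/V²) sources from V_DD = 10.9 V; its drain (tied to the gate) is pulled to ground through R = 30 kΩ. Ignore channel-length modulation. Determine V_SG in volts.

V_SG = 1.71 V

With gate tied to drain, V_SG = V_SD ≥ V_SG − |V_th|, so the device is in saturation.
KCL at the drain: ½ k_p (V_SG − |V_th|)² = (V_DD − V_SG)/R.
Let x = V_SG − 1.33. Then 64.5 x² + x − 9.57 = 0, giving x = 0.378 V (positive root), so V_SG = 1.71 V.
I_D = (V_DD − V_SG)/R = (10.9 − 1.71) / 30 = 0.306 mA.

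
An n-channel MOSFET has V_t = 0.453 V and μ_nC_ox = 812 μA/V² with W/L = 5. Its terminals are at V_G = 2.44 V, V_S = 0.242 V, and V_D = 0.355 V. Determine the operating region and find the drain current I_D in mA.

Triode; I_D = 0.775 mA

V_GS = V_G − V_S = 2.44 − 0.242 = 2.2 V; V_DS = V_D − V_S = 0.355 − 0.242 = 0.113 V.
k_n = μ_nC_ox · (W/L) = 4.06 mA/V².
V_ov = V_GS − V_t = 2.2 − 0.453 = 1.74 V.
Since V_DS = 0.113 V < V_ov = 1.74 V, the device is in the triode region.
I_D = k_n [V_ov · V_DS − ½ V_DS²] = 4.06 × [1.74 × 0.113 − 0.5 × 0.113²] = 0.775 mA.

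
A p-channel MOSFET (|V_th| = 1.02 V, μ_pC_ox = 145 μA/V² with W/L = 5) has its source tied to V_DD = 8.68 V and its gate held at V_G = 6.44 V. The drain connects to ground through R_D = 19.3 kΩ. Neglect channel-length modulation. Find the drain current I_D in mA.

I_D = 0.417 mA

V_SG = V_DD − V_G = 8.68 − 6.44 = 2.24 V, so V_ov = 2.24 − 1.02 = 1.22 V.
k_p = μ_pC_ox · (W/L) = 0.725 mA/V².
Assume saturation: I_D = ½ k_p V_ov² = 0.5 × 0.725 × 1.22² = 0.54 mA, giving V_SD = V_DD − I_D R_D = 8.68 − 0.54 × 19.3 = -1.73 V.
But -1.73 V < V_ov = 1.22 V, so the device is actually in triode.
In triode I_D = k_p[V_ov V_SD − ½ V_SD²] and I_D = (V_DD − V_SD)/R_D. Equating: 7 V_SD² − 18.07 V_SD + 8.68 = 0, giving V_SD = 0.638 V (the root below V_ov).
I_D = (8.68 − 0.638) / 19.3 = 0.417 mA.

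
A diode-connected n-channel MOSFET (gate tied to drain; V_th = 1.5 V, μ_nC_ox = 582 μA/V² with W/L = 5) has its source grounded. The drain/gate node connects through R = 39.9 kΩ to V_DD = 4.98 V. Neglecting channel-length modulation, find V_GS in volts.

With gate tied to drain, V_GS = V_DS ≥ V_GS − V_th, so the device is in saturation.
k_n = μ_nC_ox · (W/L) = 2.91 mA/V².
KCL at the drain: ½ k_n (V_GS − V_th)² = (V_DD − V_GS)/R.
Let x = V_GS − 1.5. Then 58.1 x² + x − 3.48 = 0, giving x = 0.236 V (positive root), so V_GS = 1.74 V.
I_D = (V_DD − V_GS)/R = (4.98 − 1.74) / 39.9 = 0.0813 mA.

V_GS = 1.74 V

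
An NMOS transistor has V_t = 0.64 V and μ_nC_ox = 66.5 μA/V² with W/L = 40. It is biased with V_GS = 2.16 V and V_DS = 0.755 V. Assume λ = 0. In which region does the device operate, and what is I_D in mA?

k_n = μ_nC_ox · (W/L) = 2.66 mA/V².
V_ov = V_GS − V_t = 2.16 − 0.64 = 1.52 V.
Since V_DS = 0.755 V < V_ov = 1.52 V, the device is in the triode region.
I_D = k_n [V_ov · V_DS − ½ V_DS²] = 2.66 × [1.52 × 0.755 − 0.5 × 0.755²] = 2.29 mA.

Triode; I_D = 2.29 mA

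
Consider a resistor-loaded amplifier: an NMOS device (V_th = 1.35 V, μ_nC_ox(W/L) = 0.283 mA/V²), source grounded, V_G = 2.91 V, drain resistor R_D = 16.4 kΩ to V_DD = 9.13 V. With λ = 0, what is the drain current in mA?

V_GS = V_G = 2.91 V, so V_ov = 2.91 − 1.35 = 1.56 V.
Assume saturation: I_D = ½ k_n V_ov² = 0.5 × 0.283 × 1.56² = 0.344 mA, giving V_DS = V_DD − I_D R_D = 9.13 − 0.344 × 16.4 = 3.48 V.
V_DS = 3.48 V ≥ V_ov = 1.56 V, confirming saturation.

I_D = 0.344 mA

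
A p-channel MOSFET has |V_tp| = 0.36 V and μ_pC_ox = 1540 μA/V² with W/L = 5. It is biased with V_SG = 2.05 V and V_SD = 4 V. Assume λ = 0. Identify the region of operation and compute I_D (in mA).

k_p = μ_pC_ox · (W/L) = 7.7 mA/V².
V_ov = V_SG − |V_tp| = 2.05 − 0.36 = 1.69 V.
Since V_SD = 4 V ≥ V_ov = 1.69 V, the device is in saturation.
I_D = ½ k_p V_ov² = 0.5 × 7.7 × 1.69² = 11 mA.

Saturation; I_D = 11.0 mA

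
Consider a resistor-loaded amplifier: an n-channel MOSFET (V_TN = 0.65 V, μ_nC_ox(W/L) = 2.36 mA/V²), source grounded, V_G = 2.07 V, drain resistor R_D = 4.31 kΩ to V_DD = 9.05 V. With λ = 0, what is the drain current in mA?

I_D = 1.92 mA

V_GS = V_G = 2.07 V, so V_ov = 2.07 − 0.65 = 1.42 V.
Assume saturation: I_D = ½ k_n V_ov² = 0.5 × 2.36 × 1.42² = 2.38 mA, giving V_DS = V_DD − I_D R_D = 9.05 − 2.38 × 4.31 = -1.21 V.
But -1.21 V < V_ov = 1.42 V, so the device is actually in triode.
In triode I_D = k_n[V_ov V_DS − ½ V_DS²] and I_D = (V_DD − V_DS)/R_D. Equating: 5.09 V_DS² − 15.44 V_DS + 9.05 = 0, giving V_DS = 0.793 V (the root below V_ov).
I_D = (9.05 − 0.793) / 4.31 = 1.92 mA.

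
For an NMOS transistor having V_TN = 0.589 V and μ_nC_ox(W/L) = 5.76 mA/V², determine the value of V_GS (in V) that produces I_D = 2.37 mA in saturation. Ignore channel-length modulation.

V_GS = 1.50 V

In saturation I_D = ½ k_n (V_GS − V_TN)², so V_GS − V_TN = √(2 I_D / k_n) = √(2 × 2.37 / 5.76) = 0.907 V.
V_GS = 0.589 + 0.907 = 1.5 V.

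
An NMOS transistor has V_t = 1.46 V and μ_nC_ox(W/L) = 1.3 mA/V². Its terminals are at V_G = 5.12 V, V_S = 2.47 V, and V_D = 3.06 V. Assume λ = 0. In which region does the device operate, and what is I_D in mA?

Triode; I_D = 0.686 mA

V_GS = V_G − V_S = 5.12 − 2.47 = 2.65 V; V_DS = V_D − V_S = 3.06 − 2.47 = 0.59 V.
V_ov = V_GS − V_t = 2.65 − 1.46 = 1.19 V.
Since V_DS = 0.59 V < V_ov = 1.19 V, the device is in the triode region.
I_D = k_n [V_ov · V_DS − ½ V_DS²] = 1.3 × [1.19 × 0.59 − 0.5 × 0.59²] = 0.686 mA.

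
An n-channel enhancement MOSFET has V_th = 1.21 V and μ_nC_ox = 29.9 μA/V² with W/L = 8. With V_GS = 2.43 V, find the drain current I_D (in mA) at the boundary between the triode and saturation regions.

At the boundary V_DS = V_ov = V_GS − V_th = 2.43 − 1.21 = 1.22 V.
k_n = μ_nC_ox · (W/L) = 0.2392 mA/V².
I_D = ½ k_n V_ov² = 0.5 × 0.2392 × 1.22² = 0.178 mA.

I_D = 0.178 mA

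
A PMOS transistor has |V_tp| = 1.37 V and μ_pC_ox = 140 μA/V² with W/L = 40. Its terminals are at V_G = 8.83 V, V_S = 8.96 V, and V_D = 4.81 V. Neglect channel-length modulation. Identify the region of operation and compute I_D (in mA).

V_SG = V_S − V_G = 8.96 − 8.83 = 0.13 V; V_SD = V_S − V_D = 8.96 − 4.81 = 4.15 V.
V_SG = 0.13 V < |V_tp| = 1.37 V, so the transistor is in cutoff.

Cutoff; I_D = 0 mA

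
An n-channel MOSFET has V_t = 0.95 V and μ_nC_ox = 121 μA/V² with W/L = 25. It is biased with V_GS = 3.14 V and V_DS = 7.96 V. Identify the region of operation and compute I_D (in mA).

k_n = μ_nC_ox · (W/L) = 3.025 mA/V².
V_ov = V_GS − V_t = 3.14 − 0.95 = 2.19 V.
Since V_DS = 7.96 V ≥ V_ov = 2.19 V, the device is in saturation.
I_D = ½ k_n V_ov² = 0.5 × 3.025 × 2.19² = 7.25 mA.

Saturation; I_D = 7.25 mA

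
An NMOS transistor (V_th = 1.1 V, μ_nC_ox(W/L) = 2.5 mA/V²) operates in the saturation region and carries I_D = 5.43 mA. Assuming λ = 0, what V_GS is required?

In saturation I_D = ½ k_n (V_GS − V_th)², so V_GS − V_th = √(2 I_D / k_n) = √(2 × 5.43 / 2.5) = 2.08 V.
V_GS = 1.1 + 2.08 = 3.18 V.

V_GS = 3.18 V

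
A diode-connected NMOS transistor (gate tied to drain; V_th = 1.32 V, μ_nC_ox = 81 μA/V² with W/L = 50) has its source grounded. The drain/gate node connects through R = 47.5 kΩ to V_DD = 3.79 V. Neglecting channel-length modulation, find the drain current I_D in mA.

With gate tied to drain, V_GS = V_DS ≥ V_GS − V_th, so the device is in saturation.
k_n = μ_nC_ox · (W/L) = 4.05 mA/V².
KCL at the drain: ½ k_n (V_GS − V_th)² = (V_DD − V_GS)/R.
Let x = V_GS − 1.32. Then 96.2 x² + x − 2.47 = 0, giving x = 0.155 V (positive root), so V_GS = 1.48 V.
I_D = (V_DD − V_GS)/R = (3.79 − 1.48) / 47.5 = 0.0487 mA.

I_D = 0.0487 mA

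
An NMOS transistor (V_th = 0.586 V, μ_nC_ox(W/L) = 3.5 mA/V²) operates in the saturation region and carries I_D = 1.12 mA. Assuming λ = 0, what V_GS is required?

In saturation I_D = ½ k_n (V_GS − V_th)², so V_GS − V_th = √(2 I_D / k_n) = √(2 × 1.12 / 3.5) = 0.8 V.
V_GS = 0.586 + 0.8 = 1.39 V.

V_GS = 1.39 V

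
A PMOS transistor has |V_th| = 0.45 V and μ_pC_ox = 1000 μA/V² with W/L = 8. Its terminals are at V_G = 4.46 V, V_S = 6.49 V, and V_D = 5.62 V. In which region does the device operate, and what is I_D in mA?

Triode; I_D = 7.97 mA

V_SG = V_S − V_G = 6.49 − 4.46 = 2.03 V; V_SD = V_S − V_D = 6.49 − 5.62 = 0.87 V.
k_p = μ_pC_ox · (W/L) = 8 mA/V².
V_ov = V_SG − |V_th| = 2.03 − 0.45 = 1.58 V.
Since V_SD = 0.87 V < V_ov = 1.58 V, the device is in the triode region.
I_D = k_p [V_ov · V_SD − ½ V_SD²] = 8 × [1.58 × 0.87 − 0.5 × 0.87²] = 7.97 mA.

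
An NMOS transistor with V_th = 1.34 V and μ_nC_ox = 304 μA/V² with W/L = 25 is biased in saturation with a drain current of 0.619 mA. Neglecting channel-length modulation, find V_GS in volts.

V_GS = 1.74 V

k_n = μ_nC_ox · (W/L) = 7.6 mA/V².
In saturation I_D = ½ k_n (V_GS − V_th)², so V_GS − V_th = √(2 I_D / k_n) = √(2 × 0.619 / 7.6) = 0.404 V.
V_GS = 1.34 + 0.404 = 1.74 V.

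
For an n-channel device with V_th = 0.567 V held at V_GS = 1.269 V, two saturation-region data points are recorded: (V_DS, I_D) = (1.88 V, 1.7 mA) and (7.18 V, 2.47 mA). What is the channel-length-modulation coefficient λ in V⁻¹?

With V_GS fixed, I_D ∝ (1 + λ V_DS) in saturation, so I_D2/I_D1 = (1 + λ V_DS2)/(1 + λ V_DS1).
2.47/1.7 = 1.453 = (1 + 7.18 λ)/(1 + 1.88 λ).
Solving: λ (I_D1 V_DS2 − I_D2 V_DS1) = I_D2 − I_D1, so λ = (2.47 − 1.7) / (1.7 × 7.18 − 2.47 × 1.88) = 0.77 / 7.56 = 0.102 V⁻¹.

λ = 0.102 V⁻¹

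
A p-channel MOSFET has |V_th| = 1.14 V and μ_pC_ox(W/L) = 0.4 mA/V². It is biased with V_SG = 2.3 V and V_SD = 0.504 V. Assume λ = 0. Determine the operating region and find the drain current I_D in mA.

Triode; I_D = 0.183 mA

V_ov = V_SG − |V_th| = 2.3 − 1.14 = 1.16 V.
Since V_SD = 0.504 V < V_ov = 1.16 V, the device is in the triode region.
I_D = k_p [V_ov · V_SD − ½ V_SD²] = 0.4 × [1.16 × 0.504 − 0.5 × 0.504²] = 0.183 mA.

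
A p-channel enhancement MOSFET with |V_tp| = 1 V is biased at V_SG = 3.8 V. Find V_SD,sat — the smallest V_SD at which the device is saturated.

V_SD,sat = 2.80 V

The boundary between triode and saturation is V_SD = V_SG − |V_tp| = V_ov.
V_ov = 3.8 − 1 = 2.8 V.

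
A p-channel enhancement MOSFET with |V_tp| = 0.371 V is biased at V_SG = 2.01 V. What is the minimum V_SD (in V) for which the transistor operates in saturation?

V_SD,sat = 1.64 V

The boundary between triode and saturation is V_SD = V_SG − |V_tp| = V_ov.
V_ov = 2.01 − 0.371 = 1.64 V.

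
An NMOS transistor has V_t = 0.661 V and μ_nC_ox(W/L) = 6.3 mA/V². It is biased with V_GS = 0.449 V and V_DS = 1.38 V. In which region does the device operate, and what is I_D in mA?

Cutoff; I_D = 0 mA

V_GS = 0.449 V < V_t = 0.661 V, so the transistor is in cutoff.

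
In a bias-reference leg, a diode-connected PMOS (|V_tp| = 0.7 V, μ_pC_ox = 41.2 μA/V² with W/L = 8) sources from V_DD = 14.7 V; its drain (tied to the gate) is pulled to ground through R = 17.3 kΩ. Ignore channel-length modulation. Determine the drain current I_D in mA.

With gate tied to drain, V_SG = V_SD ≥ V_SG − |V_tp|, so the device is in saturation.
k_p = μ_pC_ox · (W/L) = 0.3296 mA/V².
KCL at the drain: ½ k_p (V_SG − |V_tp|)² = (V_DD − V_SG)/R.
Let x = V_SG − 0.7. Then 2.85 x² + x − 14 = 0, giving x = 2.05 V (positive root), so V_SG = 2.75 V.
I_D = (V_DD − V_SG)/R = (14.7 − 2.75) / 17.3 = 0.691 mA.

I_D = 0.691 mA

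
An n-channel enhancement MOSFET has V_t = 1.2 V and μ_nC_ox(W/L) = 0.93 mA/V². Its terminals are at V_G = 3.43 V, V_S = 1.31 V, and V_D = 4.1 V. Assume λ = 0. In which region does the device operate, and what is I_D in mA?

V_GS = V_G − V_S = 3.43 − 1.31 = 2.12 V; V_DS = V_D − V_S = 4.1 − 1.31 = 2.79 V.
V_ov = V_GS − V_t = 2.12 − 1.2 = 0.92 V.
Since V_DS = 2.79 V ≥ V_ov = 0.92 V, the device is in saturation.
I_D = ½ k_n V_ov² = 0.5 × 0.93 × 0.92² = 0.394 mA.

Saturation; I_D = 0.394 mA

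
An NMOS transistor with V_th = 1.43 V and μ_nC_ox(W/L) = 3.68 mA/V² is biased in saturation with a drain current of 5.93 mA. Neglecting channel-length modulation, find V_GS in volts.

V_GS = 3.23 V

In saturation I_D = ½ k_n (V_GS − V_th)², so V_GS − V_th = √(2 I_D / k_n) = √(2 × 5.93 / 3.68) = 1.8 V.
V_GS = 1.43 + 1.8 = 3.23 V.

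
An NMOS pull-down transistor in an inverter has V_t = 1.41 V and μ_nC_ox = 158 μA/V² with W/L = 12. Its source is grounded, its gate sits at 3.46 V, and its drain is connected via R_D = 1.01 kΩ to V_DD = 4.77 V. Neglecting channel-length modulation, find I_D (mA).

I_D = 3.44 mA

V_GS = V_G = 3.46 V, so V_ov = 3.46 − 1.41 = 2.05 V.
k_n = μ_nC_ox · (W/L) = 1.896 mA/V².
Assume saturation: I_D = ½ k_n V_ov² = 0.5 × 1.896 × 2.05² = 3.98 mA, giving V_DS = V_DD − I_D R_D = 4.77 − 3.98 × 1.01 = 0.746 V.
But 0.746 V < V_ov = 2.05 V, so the device is actually in triode.
In triode I_D = k_n[V_ov V_DS − ½ V_DS²] and I_D = (V_DD − V_DS)/R_D. Equating: 0.957 V_DS² − 4.926 V_DS + 4.77 = 0, giving V_DS = 1.29 V (the root below V_ov).
I_D = (4.77 − 1.29) / 1.01 = 3.44 mA.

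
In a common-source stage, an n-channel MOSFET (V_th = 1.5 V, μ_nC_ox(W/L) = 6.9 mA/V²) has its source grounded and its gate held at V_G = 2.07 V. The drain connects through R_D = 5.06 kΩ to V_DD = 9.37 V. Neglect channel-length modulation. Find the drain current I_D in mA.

V_GS = V_G = 2.07 V, so V_ov = 2.07 − 1.5 = 0.57 V.
Assume saturation: I_D = ½ k_n V_ov² = 0.5 × 6.9 × 0.57² = 1.12 mA, giving V_DS = V_DD − I_D R_D = 9.37 − 1.12 × 5.06 = 3.7 V.
V_DS = 3.7 V ≥ V_ov = 0.57 V, confirming saturation.

I_D = 1.12 mA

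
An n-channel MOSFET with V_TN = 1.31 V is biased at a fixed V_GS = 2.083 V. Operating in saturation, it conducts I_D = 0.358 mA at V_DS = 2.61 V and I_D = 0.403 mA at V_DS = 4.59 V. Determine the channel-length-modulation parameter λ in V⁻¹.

λ = 0.0761 V⁻¹

With V_GS fixed, I_D ∝ (1 + λ V_DS) in saturation, so I_D2/I_D1 = (1 + λ V_DS2)/(1 + λ V_DS1).
0.403/0.358 = 1.126 = (1 + 4.59 λ)/(1 + 2.61 λ).
Solving: λ (I_D1 V_DS2 − I_D2 V_DS1) = I_D2 − I_D1, so λ = (0.403 − 0.358) / (0.358 × 4.59 − 0.403 × 2.61) = 0.045 / 0.591 = 0.0761 V⁻¹.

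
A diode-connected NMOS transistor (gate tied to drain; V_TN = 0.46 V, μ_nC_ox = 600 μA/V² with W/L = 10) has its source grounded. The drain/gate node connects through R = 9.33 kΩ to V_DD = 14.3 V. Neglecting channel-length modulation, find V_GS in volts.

With gate tied to drain, V_GS = V_DS ≥ V_GS − V_TN, so the device is in saturation.
k_n = μ_nC_ox · (W/L) = 6 mA/V².
KCL at the drain: ½ k_n (V_GS − V_TN)² = (V_DD − V_GS)/R.
Let x = V_GS − 0.46. Then 28 x² + x − 13.84 = 0, giving x = 0.686 V (positive root), so V_GS = 1.15 V.
I_D = (V_DD − V_GS)/R = (14.3 − 1.15) / 9.33 = 1.41 mA.

V_GS = 1.15 V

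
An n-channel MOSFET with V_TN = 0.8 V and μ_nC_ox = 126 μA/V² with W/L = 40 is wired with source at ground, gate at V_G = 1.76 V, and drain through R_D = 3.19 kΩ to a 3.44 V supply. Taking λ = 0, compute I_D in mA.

V_GS = V_G = 1.76 V, so V_ov = 1.76 − 0.8 = 0.96 V.
k_n = μ_nC_ox · (W/L) = 5.04 mA/V².
Assume saturation: I_D = ½ k_n V_ov² = 0.5 × 5.04 × 0.96² = 2.32 mA, giving V_DS = V_DD − I_D R_D = 3.44 − 2.32 × 3.19 = -3.97 V.
But -3.97 V < V_ov = 0.96 V, so the device is actually in triode.
In triode I_D = k_n[V_ov V_DS − ½ V_DS²] and I_D = (V_DD − V_DS)/R_D. Equating: 8.04 V_DS² − 16.43 V_DS + 3.44 = 0, giving V_DS = 0.237 V (the root below V_ov).
I_D = (3.44 − 0.237) / 3.19 = 1 mA.

I_D = 1.00 mA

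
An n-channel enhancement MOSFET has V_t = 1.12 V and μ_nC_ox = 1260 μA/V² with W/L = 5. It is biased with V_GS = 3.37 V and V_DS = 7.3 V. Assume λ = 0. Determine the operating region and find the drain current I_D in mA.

Saturation; I_D = 15.9 mA

k_n = μ_nC_ox · (W/L) = 6.3 mA/V².
V_ov = V_GS − V_t = 3.37 − 1.12 = 2.25 V.
Since V_DS = 7.3 V ≥ V_ov = 2.25 V, the device is in saturation.
I_D = ½ k_n V_ov² = 0.5 × 6.3 × 2.25² = 15.9 mA.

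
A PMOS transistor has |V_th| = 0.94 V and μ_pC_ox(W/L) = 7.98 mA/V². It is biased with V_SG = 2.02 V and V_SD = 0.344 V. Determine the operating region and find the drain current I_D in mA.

V_ov = V_SG − |V_th| = 2.02 − 0.94 = 1.08 V.
Since V_SD = 0.344 V < V_ov = 1.08 V, the device is in the triode region.
I_D = k_p [V_ov · V_SD − ½ V_SD²] = 7.98 × [1.08 × 0.344 − 0.5 × 0.344²] = 2.49 mA.

Triode; I_D = 2.49 mA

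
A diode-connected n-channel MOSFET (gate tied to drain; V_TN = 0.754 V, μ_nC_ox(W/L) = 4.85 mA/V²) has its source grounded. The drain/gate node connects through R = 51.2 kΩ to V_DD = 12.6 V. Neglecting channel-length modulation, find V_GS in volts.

With gate tied to drain, V_GS = V_DS ≥ V_GS − V_TN, so the device is in saturation.
KCL at the drain: ½ k_n (V_GS − V_TN)² = (V_DD − V_GS)/R.
Let x = V_GS − 0.754. Then 124 x² + x − 11.85 = 0, giving x = 0.305 V (positive root), so V_GS = 1.06 V.
I_D = (V_DD − V_GS)/R = (12.6 − 1.06) / 51.2 = 0.225 mA.

V_GS = 1.06 V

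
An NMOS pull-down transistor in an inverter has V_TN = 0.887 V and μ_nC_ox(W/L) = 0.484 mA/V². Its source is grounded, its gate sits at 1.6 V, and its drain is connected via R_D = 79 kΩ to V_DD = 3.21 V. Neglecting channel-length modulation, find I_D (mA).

I_D = 0.0391 mA

V_GS = V_G = 1.6 V, so V_ov = 1.6 − 0.887 = 0.713 V.
Assume saturation: I_D = ½ k_n V_ov² = 0.5 × 0.484 × 0.713² = 0.123 mA, giving V_DS = V_DD − I_D R_D = 3.21 − 0.123 × 79 = -6.51 V.
But -6.51 V < V_ov = 0.713 V, so the device is actually in triode.
In triode I_D = k_n[V_ov V_DS − ½ V_DS²] and I_D = (V_DD − V_DS)/R_D. Equating: 19.1 V_DS² − 28.26 V_DS + 3.21 = 0, giving V_DS = 0.124 V (the root below V_ov).
I_D = (3.21 − 0.124) / 79 = 0.0391 mA.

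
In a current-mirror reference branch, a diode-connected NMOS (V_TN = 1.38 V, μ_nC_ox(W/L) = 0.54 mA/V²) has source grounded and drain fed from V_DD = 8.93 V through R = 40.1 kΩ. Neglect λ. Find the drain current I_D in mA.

With gate tied to drain, V_GS = V_DS ≥ V_GS − V_TN, so the device is in saturation.
KCL at the drain: ½ k_n (V_GS − V_TN)² = (V_DD − V_GS)/R.
Let x = V_GS − 1.38. Then 10.8 x² + x − 7.55 = 0, giving x = 0.79 V (positive root), so V_GS = 2.17 V.
I_D = (V_DD − V_GS)/R = (8.93 − 2.17) / 40.1 = 0.169 mA.

I_D = 0.169 mA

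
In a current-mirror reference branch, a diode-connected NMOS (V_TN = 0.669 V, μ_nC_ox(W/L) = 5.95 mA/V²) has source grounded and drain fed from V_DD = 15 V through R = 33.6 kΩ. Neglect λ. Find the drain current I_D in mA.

I_D = 0.415 mA

With gate tied to drain, V_GS = V_DS ≥ V_GS − V_TN, so the device is in saturation.
KCL at the drain: ½ k_n (V_GS − V_TN)² = (V_DD − V_GS)/R.
Let x = V_GS − 0.669. Then 100 x² + x − 14.33 = 0, giving x = 0.374 V (positive root), so V_GS = 1.04 V.
I_D = (V_DD − V_GS)/R = (15 − 1.04) / 33.6 = 0.415 mA.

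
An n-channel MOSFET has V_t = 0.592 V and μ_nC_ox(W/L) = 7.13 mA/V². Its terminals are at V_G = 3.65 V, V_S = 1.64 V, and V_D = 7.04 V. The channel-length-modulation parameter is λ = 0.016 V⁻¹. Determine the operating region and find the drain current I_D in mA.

Saturation; I_D = 7.79 mA

V_GS = V_G − V_S = 3.65 − 1.64 = 2.01 V; V_DS = V_D − V_S = 7.04 − 1.64 = 5.4 V.
V_ov = V_GS − V_t = 2.01 − 0.592 = 1.42 V.
Since V_DS = 5.4 V ≥ V_ov = 1.42 V, the device is in saturation.
I_D = ½ k_n V_ov² (1 + λ V_DS) = 0.5 × 7.13 × 1.42² × (1 + 0.016 × 5.4) = 7.79 mA.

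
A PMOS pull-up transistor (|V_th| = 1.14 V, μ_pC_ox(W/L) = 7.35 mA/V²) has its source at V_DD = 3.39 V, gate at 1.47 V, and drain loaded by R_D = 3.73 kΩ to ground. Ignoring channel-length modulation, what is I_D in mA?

V_SG = V_DD − V_G = 3.39 − 1.47 = 1.92 V, so V_ov = 1.92 − 1.14 = 0.78 V.
Assume saturation: I_D = ½ k_p V_ov² = 0.5 × 7.35 × 0.78² = 2.24 mA, giving V_SD = V_DD − I_D R_D = 3.39 − 2.24 × 3.73 = -4.95 V.
But -4.95 V < V_ov = 0.78 V, so the device is actually in triode.
In triode I_D = k_p[V_ov V_SD − ½ V_SD²] and I_D = (V_DD − V_SD)/R_D. Equating: 13.7 V_SD² − 22.38 V_SD + 3.39 = 0, giving V_SD = 0.169 V (the root below V_ov).
I_D = (3.39 − 0.169) / 3.73 = 0.864 mA.

I_D = 0.864 mA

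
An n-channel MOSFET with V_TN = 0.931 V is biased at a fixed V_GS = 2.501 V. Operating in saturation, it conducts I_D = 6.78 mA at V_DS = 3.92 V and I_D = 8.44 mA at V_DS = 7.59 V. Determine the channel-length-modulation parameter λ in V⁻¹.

λ = 0.0903 V⁻¹

With V_GS fixed, I_D ∝ (1 + λ V_DS) in saturation, so I_D2/I_D1 = (1 + λ V_DS2)/(1 + λ V_DS1).
8.44/6.78 = 1.245 = (1 + 7.59 λ)/(1 + 3.92 λ).
Solving: λ (I_D1 V_DS2 − I_D2 V_DS1) = I_D2 − I_D1, so λ = (8.44 − 6.78) / (6.78 × 7.59 − 8.44 × 3.92) = 1.66 / 18.4 = 0.0903 V⁻¹.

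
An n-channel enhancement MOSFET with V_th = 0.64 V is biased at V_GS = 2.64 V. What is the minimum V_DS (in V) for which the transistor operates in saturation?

The boundary between triode and saturation is V_DS = V_GS − V_th = V_ov.
V_ov = 2.64 − 0.64 = 2 V.

V_DS,sat = 2.00 V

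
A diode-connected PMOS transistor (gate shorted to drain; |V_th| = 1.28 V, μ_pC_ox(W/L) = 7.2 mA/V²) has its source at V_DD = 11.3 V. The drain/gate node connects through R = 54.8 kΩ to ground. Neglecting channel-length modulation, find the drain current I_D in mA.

I_D = 0.179 mA

With gate tied to drain, V_SG = V_SD ≥ V_SG − |V_th|, so the device is in saturation.
KCL at the drain: ½ k_p (V_SG − |V_th|)² = (V_DD − V_SG)/R.
Let x = V_SG − 1.28. Then 197 x² + x − 10.02 = 0, giving x = 0.223 V (positive root), so V_SG = 1.5 V.
I_D = (V_DD − V_SG)/R = (11.3 − 1.5) / 54.8 = 0.179 mA.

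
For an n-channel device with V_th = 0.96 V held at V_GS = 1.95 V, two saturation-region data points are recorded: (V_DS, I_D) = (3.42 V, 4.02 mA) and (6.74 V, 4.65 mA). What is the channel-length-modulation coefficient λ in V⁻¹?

λ = 0.0563 V⁻¹

With V_GS fixed, I_D ∝ (1 + λ V_DS) in saturation, so I_D2/I_D1 = (1 + λ V_DS2)/(1 + λ V_DS1).
4.65/4.02 = 1.157 = (1 + 6.74 λ)/(1 + 3.42 λ).
Solving: λ (I_D1 V_DS2 − I_D2 V_DS1) = I_D2 − I_D1, so λ = (4.65 − 4.02) / (4.02 × 6.74 − 4.65 × 3.42) = 0.63 / 11.2 = 0.0563 V⁻¹.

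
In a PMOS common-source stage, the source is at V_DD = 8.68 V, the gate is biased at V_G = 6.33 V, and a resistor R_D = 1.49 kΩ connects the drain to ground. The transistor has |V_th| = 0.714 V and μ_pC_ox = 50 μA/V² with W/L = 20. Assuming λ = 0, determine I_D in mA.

I_D = 1.34 mA

V_SG = V_DD − V_G = 8.68 − 6.33 = 2.35 V, so V_ov = 2.35 − 0.714 = 1.64 V.
k_p = μ_pC_ox · (W/L) = 1 mA/V².
Assume saturation: I_D = ½ k_p V_ov² = 0.5 × 1 × 1.64² = 1.34 mA, giving V_SD = V_DD − I_D R_D = 8.68 − 1.34 × 1.49 = 6.69 V.
V_SD = 6.69 V ≥ V_ov = 1.64 V, confirming saturation.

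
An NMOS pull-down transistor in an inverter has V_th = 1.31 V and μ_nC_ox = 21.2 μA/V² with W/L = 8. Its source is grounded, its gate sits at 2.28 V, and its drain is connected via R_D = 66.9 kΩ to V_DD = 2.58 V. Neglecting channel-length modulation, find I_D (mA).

I_D = 0.0349 mA

V_GS = V_G = 2.28 V, so V_ov = 2.28 − 1.31 = 0.97 V.
k_n = μ_nC_ox · (W/L) = 0.1696 mA/V².
Assume saturation: I_D = ½ k_n V_ov² = 0.5 × 0.1696 × 0.97² = 0.0798 mA, giving V_DS = V_DD − I_D R_D = 2.58 − 0.0798 × 66.9 = -2.76 V.
But -2.76 V < V_ov = 0.97 V, so the device is actually in triode.
In triode I_D = k_n[V_ov V_DS − ½ V_DS²] and I_D = (V_DD − V_DS)/R_D. Equating: 5.67 V_DS² − 12.01 V_DS + 2.58 = 0, giving V_DS = 0.243 V (the root below V_ov).
I_D = (2.58 − 0.243) / 66.9 = 0.0349 mA.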